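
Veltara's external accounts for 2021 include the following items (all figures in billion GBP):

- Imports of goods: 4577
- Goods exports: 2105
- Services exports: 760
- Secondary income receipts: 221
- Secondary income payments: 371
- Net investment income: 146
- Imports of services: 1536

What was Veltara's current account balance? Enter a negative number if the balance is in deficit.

-3252

Goods balance = 2105 - 4577 = -2472
Services balance = 760 - 1536 = -776
Trade balance (goods + services) = -2472 + (-776) = -3248
Net primary income = 146
Net secondary income = 221 - 371 = -150
Current account = -3248 + 146 + (-150) = -3252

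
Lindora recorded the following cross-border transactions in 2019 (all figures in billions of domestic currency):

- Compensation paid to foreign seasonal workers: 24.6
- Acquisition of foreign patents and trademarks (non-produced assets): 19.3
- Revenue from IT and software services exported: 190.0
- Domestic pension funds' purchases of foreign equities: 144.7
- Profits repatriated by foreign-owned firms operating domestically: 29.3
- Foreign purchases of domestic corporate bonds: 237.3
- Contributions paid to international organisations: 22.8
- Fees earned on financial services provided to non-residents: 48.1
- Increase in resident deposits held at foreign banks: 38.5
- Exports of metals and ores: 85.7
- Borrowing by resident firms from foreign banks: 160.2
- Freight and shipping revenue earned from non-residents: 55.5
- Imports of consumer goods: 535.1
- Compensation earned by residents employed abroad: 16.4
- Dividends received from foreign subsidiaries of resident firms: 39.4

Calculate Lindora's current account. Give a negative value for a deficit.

Goods: -535.1 + 85.7 = -449.4
Services: 190.0 + 55.5 + 48.1 = 293.6
Primary income: 39.4 - 29.3 - 24.6 + 16.4 = 1.9
Secondary income: -22.8
Current account = (-449.4) + 293.6 + 1.9 + (-22.8) = -176.7
(Excluded from the current account — capital account: acquisition of foreign patents and trademarks (non-produced assets) 19.3; financial account: domestic pension funds' purchases of foreign equities 144.7, foreign purchases of domestic corporate bonds 237.3, increase in resident deposits held at foreign banks 38.5, borrowing by resident firms from foreign banks 160.2.)

-176.7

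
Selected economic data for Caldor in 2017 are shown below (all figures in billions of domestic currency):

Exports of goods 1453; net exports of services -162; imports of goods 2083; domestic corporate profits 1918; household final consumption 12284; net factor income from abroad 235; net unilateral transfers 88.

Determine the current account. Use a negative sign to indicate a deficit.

Goods balance = 1453 - 2083 = -630
Services balance = -162
Trade balance (goods + services) = -630 + (-162) = -792
Net primary income = 235
Net secondary income = 88
Current account = -792 + 235 + 88 = -469

-469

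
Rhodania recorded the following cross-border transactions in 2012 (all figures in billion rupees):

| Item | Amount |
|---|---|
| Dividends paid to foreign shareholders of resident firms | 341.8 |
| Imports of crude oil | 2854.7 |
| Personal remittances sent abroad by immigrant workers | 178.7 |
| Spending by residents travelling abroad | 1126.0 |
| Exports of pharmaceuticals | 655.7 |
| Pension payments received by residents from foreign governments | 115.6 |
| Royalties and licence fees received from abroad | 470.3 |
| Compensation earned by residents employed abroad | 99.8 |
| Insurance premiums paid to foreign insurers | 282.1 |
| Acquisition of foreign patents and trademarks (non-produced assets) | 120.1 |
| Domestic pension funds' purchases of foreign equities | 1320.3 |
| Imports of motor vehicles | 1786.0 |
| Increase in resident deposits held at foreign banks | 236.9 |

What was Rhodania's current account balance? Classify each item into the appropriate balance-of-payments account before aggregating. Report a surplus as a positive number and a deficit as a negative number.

Goods: 655.7 - 2854.7 - 1786.0 = -3985.0
Services: 470.3 - 1126.0 - 282.1 = -937.8
Primary income: 99.8 - 341.8 = -242.0
Secondary income: -178.7 + 115.6 = -63.1
Current account = (-3985.0) + (-937.8) + (-242.0) + (-63.1) = -5227.9
(Excluded from the current account — capital account: acquisition of foreign patents and trademarks (non-produced assets) 120.1; financial account: domestic pension funds' purchases of foreign equities 1320.3, increase in resident deposits held at foreign banks 236.9.)

-5227.9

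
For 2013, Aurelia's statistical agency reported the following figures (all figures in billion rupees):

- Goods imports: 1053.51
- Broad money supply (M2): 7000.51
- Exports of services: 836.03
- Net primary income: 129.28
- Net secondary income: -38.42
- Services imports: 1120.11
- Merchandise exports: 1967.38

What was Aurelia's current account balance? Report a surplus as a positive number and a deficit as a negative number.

Goods balance = 1967.38 - 1053.51 = 913.87
Services balance = 836.03 - 1120.11 = -284.08
Trade balance (goods + services) = 913.87 + (-284.08) = 629.79
Net primary income = 129.28
Net secondary income = -38.42
Current account = 629.79 + 129.28 + (-38.42) = 720.65

720.65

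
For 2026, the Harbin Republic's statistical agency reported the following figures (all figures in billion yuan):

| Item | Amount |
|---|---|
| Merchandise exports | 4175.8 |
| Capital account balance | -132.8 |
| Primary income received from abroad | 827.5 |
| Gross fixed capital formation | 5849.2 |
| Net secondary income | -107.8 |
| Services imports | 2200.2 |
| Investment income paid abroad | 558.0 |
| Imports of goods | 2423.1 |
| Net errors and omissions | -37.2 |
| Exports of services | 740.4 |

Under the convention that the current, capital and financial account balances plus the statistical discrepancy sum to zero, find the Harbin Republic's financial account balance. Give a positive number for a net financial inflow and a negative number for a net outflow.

Goods balance = 4175.8 - 2423.1 = 1752.7
Services balance = 740.4 - 2200.2 = -1459.8
Trade balance (goods + services) = 1752.7 + (-1459.8) = 292.9
Net primary income = 827.5 - 558.0 = 269.5
Net secondary income = -107.8
Current account = 292.9 + 269.5 + (-107.8) = 454.6
Financial account = -(454.6 + (-132.8) + (-37.2)) = -284.6

-284.6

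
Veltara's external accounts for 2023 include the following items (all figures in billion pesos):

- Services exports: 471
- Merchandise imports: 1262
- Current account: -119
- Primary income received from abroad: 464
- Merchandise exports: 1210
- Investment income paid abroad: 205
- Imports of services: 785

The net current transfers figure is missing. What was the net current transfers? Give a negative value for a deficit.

-12

Current account = goods balance + services balance + net primary income + net secondary income
Sum of the known components = -107
Net current transfers = CA - (known components) = -119 - (-107) = -12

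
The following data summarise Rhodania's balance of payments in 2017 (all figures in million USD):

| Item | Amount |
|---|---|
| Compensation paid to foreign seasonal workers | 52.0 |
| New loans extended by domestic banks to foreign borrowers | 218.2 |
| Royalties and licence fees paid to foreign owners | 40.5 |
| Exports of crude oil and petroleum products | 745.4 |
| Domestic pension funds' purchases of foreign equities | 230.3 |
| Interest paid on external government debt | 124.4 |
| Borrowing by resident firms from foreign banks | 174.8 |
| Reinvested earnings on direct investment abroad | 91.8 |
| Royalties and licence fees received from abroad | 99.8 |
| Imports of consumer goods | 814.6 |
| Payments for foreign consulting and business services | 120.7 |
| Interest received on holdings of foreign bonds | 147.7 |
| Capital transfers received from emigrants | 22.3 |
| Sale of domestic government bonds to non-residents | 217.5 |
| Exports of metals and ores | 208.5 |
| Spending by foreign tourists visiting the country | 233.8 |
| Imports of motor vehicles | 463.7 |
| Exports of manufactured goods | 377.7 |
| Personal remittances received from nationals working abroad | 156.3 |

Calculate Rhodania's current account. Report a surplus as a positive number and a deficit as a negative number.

445.1

Goods: -463.7 + 745.4 - 814.6 + 208.5 + 377.7 = 53.3
Services: 99.8 + 233.8 - 40.5 - 120.7 = 172.4
Primary income: -124.4 + 147.7 + 91.8 - 52.0 = 63.1
Secondary income: 156.3
Current account = 53.3 + 172.4 + 63.1 + 156.3 = 445.1
(Excluded from the current account — financial account: new loans extended by domestic banks to foreign borrowers 218.2, domestic pension funds' purchases of foreign equities 230.3, borrowing by resident firms from foreign banks 174.8, sale of domestic government bonds to non-residents 217.5; capital account: capital transfers received from emigrants 22.3.)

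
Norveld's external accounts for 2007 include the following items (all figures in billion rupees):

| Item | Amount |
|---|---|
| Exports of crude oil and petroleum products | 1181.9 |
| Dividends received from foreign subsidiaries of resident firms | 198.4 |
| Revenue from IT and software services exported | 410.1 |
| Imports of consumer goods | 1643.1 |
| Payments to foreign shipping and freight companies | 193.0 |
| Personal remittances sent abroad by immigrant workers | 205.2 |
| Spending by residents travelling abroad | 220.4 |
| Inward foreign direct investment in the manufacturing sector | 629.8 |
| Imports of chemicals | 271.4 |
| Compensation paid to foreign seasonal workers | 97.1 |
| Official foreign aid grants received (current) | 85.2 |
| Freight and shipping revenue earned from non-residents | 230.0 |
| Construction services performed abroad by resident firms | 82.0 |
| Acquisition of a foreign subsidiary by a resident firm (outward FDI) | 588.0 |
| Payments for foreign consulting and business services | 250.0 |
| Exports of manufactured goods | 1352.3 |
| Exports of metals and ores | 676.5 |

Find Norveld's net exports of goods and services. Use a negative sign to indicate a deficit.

Goods: 1352.3 - 271.4 - 1643.1 + 676.5 + 1181.9 = 1296.2
Services: 410.1 - 250.0 + 82.0 - 220.4 - 193.0 + 230.0 = 58.7
Trade balance = 1296.2 + 58.7 = 1354.9
(Excluded from the trade balance — primary income: dividends received from foreign subsidiaries of resident firms 198.4, compensation paid to foreign seasonal workers 97.1; secondary income: personal remittances sent abroad by immigrant workers 205.2, official foreign aid grants received (current) 85.2; financial account: inward foreign direct investment in the manufacturing sector 629.8, acquisition of a foreign subsidiary by a resident firm (outward FDI) 588.0.)

1354.9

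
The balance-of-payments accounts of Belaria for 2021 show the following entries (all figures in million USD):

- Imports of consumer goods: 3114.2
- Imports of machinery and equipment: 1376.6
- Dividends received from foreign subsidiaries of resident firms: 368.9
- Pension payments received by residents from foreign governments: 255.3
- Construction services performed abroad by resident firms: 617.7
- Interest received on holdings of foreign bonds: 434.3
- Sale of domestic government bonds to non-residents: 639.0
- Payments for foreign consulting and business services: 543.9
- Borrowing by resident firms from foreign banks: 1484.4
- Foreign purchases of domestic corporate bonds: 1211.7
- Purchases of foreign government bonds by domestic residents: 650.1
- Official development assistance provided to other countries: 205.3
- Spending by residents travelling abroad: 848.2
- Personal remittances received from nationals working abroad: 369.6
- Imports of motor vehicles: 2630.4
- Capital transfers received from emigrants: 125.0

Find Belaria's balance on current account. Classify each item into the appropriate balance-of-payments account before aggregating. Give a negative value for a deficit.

Goods: -2630.4 - 3114.2 - 1376.6 = -7121.2
Services: -543.9 - 848.2 + 617.7 = -774.4
Primary income: 434.3 + 368.9 = 803.2
Secondary income: -205.3 + 369.6 + 255.3 = 419.6
Current account = (-7121.2) + (-774.4) + 803.2 + 419.6 = -6672.8
(Excluded from the current account — financial account: sale of domestic government bonds to non-residents 639.0, borrowing by resident firms from foreign banks 1484.4, foreign purchases of domestic corporate bonds 1211.7, purchases of foreign government bonds by domestic residents 650.1; capital account: capital transfers received from emigrants 125.0.)

-6672.8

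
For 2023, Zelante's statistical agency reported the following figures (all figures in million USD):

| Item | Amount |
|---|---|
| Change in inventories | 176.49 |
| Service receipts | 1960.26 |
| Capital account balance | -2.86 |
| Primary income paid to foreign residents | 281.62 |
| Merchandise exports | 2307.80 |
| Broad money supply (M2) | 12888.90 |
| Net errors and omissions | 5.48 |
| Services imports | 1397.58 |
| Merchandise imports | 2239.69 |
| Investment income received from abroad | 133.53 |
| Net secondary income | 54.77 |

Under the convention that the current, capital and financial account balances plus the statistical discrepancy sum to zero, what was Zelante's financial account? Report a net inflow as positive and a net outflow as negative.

-540.09

Goods balance = 2307.80 - 2239.69 = 68.11
Services balance = 1960.26 - 1397.58 = 562.68
Trade balance (goods + services) = 68.11 + 562.68 = 630.79
Net primary income = 133.53 - 281.62 = -148.09
Net secondary income = 54.77
Current account = 630.79 + (-148.09) + 54.77 = 537.47
Financial account = -(537.47 + (-2.86) + 5.48) = -540.09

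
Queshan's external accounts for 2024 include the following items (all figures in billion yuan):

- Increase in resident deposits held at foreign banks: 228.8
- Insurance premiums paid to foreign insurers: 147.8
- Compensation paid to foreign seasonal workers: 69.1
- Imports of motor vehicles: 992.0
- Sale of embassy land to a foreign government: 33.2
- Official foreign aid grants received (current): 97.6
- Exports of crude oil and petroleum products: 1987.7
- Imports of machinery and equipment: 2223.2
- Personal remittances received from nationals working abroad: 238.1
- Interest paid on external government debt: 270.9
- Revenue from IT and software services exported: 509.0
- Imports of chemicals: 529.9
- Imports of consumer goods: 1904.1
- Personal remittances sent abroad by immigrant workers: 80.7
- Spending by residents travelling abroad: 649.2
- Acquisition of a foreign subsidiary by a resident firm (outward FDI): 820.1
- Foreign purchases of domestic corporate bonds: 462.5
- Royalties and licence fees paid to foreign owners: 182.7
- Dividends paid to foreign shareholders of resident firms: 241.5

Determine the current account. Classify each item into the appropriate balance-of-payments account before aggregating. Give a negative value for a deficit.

Goods: -1904.1 + 1987.7 - 992.0 - 2223.2 - 529.9 = -3661.5
Services: -147.8 + 509.0 - 182.7 - 649.2 = -470.7
Primary income: -69.1 - 270.9 - 241.5 = -581.5
Secondary income: 238.1 - 80.7 + 97.6 = 255.0
Current account = (-3661.5) + (-470.7) + (-581.5) + 255.0 = -4458.7
(Excluded from the current account — financial account: increase in resident deposits held at foreign banks 228.8, acquisition of a foreign subsidiary by a resident firm (outward FDI) 820.1, foreign purchases of domestic corporate bonds 462.5; capital account: sale of embassy land to a foreign government 33.2.)

-4458.7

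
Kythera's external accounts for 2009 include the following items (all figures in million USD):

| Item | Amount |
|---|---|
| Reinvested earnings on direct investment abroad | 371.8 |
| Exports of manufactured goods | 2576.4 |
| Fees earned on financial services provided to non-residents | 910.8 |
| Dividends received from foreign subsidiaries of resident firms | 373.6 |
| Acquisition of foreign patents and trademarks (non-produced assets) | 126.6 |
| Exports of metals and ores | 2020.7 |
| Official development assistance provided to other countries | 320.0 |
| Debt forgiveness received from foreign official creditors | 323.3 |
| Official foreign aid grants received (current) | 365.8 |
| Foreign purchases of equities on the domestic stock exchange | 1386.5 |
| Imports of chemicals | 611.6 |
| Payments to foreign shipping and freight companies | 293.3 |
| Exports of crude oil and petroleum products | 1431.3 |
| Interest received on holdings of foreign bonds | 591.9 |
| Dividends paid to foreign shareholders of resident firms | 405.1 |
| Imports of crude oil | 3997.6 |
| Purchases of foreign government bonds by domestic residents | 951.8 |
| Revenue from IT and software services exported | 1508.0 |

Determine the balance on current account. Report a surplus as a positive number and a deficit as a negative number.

4522.7

Goods: -611.6 + 2576.4 + 1431.3 - 3997.6 + 2020.7 = 1419.2
Services: 1508.0 + 910.8 - 293.3 = 2125.5
Primary income: 373.6 + 591.9 - 405.1 + 371.8 = 932.2
Secondary income: -320.0 + 365.8 = 45.8
Current account = 1419.2 + 2125.5 + 932.2 + 45.8 = 4522.7
(Excluded from the current account — capital account: acquisition of foreign patents and trademarks (non-produced assets) 126.6, debt forgiveness received from foreign official creditors 323.3; financial account: foreign purchases of equities on the domestic stock exchange 1386.5, purchases of foreign government bonds by domestic residents 951.8.)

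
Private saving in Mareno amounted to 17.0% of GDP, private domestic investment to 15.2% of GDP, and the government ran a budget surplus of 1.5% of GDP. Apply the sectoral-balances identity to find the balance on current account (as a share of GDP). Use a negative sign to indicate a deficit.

3.3

By the sectoral-balances identity, CA = (S_private - I) + (T - G).
Private balance = 17.0 - 15.2 = 1.8
Government balance (T - G) = 1.5
CA = 1.8 + 1.5 = 3.3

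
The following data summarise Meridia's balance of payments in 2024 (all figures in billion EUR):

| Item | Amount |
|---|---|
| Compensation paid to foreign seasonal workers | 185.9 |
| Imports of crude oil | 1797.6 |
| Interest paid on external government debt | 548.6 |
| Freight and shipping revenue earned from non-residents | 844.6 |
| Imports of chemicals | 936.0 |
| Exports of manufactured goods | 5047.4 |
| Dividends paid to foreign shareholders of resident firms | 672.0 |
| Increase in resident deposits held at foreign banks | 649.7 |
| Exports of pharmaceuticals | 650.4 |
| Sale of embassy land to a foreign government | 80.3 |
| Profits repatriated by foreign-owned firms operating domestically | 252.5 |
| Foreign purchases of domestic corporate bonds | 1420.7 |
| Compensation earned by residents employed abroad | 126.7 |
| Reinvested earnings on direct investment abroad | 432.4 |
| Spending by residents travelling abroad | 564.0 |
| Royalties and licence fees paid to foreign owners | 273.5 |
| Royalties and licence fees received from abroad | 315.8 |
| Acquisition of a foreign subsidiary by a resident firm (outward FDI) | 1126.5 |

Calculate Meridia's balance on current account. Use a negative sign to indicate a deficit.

Goods: -1797.6 + 650.4 + 5047.4 - 936.0 = 2964.2
Services: 844.6 - 564.0 + 315.8 - 273.5 = 322.9
Primary income: 432.4 + 126.7 - 672.0 - 252.5 - 548.6 - 185.9 = -1099.9
Current account = 2964.2 + 322.9 + (-1099.9) = 2187.2
(Excluded from the current account — financial account: increase in resident deposits held at foreign banks 649.7, foreign purchases of domestic corporate bonds 1420.7, acquisition of a foreign subsidiary by a resident firm (outward FDI) 1126.5; capital account: sale of embassy land to a foreign government 80.3.)

2187.2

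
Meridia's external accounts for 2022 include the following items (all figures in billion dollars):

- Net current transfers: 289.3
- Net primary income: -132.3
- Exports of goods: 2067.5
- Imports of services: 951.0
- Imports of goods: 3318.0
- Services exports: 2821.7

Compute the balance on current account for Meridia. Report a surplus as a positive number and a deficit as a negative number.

Goods balance = 2067.5 - 3318.0 = -1250.5
Services balance = 2821.7 - 951.0 = 1870.7
Trade balance (goods + services) = -1250.5 + 1870.7 = 620.2
Net primary income = -132.3
Net secondary income = 289.3
Current account = 620.2 + (-132.3) + 289.3 = 777.2

777.2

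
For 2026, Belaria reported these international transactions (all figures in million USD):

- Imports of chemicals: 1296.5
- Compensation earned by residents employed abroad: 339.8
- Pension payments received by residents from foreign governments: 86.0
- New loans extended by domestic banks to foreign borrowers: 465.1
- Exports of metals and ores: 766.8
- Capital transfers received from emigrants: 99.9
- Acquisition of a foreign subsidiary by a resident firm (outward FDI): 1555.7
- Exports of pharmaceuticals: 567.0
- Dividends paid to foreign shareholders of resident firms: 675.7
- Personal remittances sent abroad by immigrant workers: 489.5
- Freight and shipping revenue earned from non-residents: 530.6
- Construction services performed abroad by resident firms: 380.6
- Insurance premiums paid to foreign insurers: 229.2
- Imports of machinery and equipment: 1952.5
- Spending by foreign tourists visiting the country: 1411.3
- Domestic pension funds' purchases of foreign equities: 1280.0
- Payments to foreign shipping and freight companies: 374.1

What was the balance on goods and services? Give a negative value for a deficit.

Goods: -1952.5 + 567.0 - 1296.5 + 766.8 = -1915.2
Services: -229.2 - 374.1 + 530.6 + 1411.3 + 380.6 = 1719.2
Trade balance = -1915.2 + 1719.2 = -196.0
(Excluded from the trade balance — primary income: compensation earned by residents employed abroad 339.8, dividends paid to foreign shareholders of resident firms 675.7; secondary income: pension payments received by residents from foreign governments 86.0, personal remittances sent abroad by immigrant workers 489.5; financial account: new loans extended by domestic banks to foreign borrowers 465.1, acquisition of a foreign subsidiary by a resident firm (outward FDI) 1555.7, domestic pension funds' purchases of foreign equities 1280.0; capital account: capital transfers received from emigrants 99.9.)

-196.0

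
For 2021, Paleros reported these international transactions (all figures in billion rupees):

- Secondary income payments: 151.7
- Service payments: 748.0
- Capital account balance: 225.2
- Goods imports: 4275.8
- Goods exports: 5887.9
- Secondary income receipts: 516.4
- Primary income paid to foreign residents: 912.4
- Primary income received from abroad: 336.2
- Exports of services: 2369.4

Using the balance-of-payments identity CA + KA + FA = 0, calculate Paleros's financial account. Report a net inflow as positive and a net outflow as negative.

-3247.2

Goods balance = 5887.9 - 4275.8 = 1612.1
Services balance = 2369.4 - 748.0 = 1621.4
Trade balance (goods + services) = 1612.1 + 1621.4 = 3233.5
Net primary income = 336.2 - 912.4 = -576.2
Net secondary income = 516.4 - 151.7 = 364.7
Current account = 3233.5 + (-576.2) + 364.7 = 3022.0
Financial account = -(3022.0 + 225.2) = -3247.2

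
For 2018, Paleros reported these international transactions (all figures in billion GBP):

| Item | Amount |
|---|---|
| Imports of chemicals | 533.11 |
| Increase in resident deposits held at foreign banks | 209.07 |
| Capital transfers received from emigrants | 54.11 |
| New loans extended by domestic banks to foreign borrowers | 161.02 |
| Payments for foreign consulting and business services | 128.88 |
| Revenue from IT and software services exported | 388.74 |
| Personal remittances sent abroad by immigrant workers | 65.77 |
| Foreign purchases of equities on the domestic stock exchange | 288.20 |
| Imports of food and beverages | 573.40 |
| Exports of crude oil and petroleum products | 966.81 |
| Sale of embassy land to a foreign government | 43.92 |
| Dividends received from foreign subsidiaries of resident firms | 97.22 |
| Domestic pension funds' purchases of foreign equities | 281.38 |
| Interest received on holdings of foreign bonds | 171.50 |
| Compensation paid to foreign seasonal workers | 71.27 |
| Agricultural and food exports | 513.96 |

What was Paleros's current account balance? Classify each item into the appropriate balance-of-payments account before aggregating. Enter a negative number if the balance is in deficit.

765.80

Goods: -533.11 + 966.81 + 513.96 - 573.40 = 374.26
Services: -128.88 + 388.74 = 259.86
Primary income: -71.27 + 97.22 + 171.50 = 197.45
Secondary income: -65.77
Current account = 374.26 + 259.86 + 197.45 + (-65.77) = 765.80
(Excluded from the current account — financial account: increase in resident deposits held at foreign banks 209.07, new loans extended by domestic banks to foreign borrowers 161.02, foreign purchases of equities on the domestic stock exchange 288.20, domestic pension funds' purchases of foreign equities 281.38; capital account: capital transfers received from emigrants 54.11, sale of embassy land to a foreign government 43.92.)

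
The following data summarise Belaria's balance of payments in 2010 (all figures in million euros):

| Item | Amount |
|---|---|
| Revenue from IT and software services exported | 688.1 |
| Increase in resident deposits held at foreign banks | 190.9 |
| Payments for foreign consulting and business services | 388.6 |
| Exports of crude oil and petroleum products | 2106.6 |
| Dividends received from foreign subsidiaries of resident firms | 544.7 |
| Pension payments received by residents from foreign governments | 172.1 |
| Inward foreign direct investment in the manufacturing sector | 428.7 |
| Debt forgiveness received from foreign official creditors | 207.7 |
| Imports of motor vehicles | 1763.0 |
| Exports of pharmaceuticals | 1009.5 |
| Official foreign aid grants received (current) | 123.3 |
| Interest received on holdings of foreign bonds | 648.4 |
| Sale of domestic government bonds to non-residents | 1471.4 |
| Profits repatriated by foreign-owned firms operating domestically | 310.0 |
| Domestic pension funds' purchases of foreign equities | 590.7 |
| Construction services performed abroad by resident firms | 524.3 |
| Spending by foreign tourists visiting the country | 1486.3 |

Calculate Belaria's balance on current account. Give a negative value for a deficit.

4841.7

Goods: -1763.0 + 1009.5 + 2106.6 = 1353.1
Services: 688.1 - 388.6 + 1486.3 + 524.3 = 2310.1
Primary income: 544.7 - 310.0 + 648.4 = 883.1
Secondary income: 172.1 + 123.3 = 295.4
Current account = 1353.1 + 2310.1 + 883.1 + 295.4 = 4841.7
(Excluded from the current account — financial account: increase in resident deposits held at foreign banks 190.9, inward foreign direct investment in the manufacturing sector 428.7, sale of domestic government bonds to non-residents 1471.4, domestic pension funds' purchases of foreign equities 590.7; capital account: debt forgiveness received from foreign official creditors 207.7.)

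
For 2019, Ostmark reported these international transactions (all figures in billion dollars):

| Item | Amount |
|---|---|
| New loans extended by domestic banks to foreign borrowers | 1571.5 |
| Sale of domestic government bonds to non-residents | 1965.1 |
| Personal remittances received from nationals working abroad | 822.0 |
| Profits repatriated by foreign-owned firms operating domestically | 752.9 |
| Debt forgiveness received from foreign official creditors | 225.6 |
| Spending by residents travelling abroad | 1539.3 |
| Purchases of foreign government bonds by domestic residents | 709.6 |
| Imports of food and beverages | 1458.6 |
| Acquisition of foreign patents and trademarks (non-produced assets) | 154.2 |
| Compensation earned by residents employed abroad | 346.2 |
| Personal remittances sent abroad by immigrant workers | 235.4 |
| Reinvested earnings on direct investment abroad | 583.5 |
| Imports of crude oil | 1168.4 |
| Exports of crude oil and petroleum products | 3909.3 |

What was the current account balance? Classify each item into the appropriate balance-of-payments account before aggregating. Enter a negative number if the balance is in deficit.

506.4

Goods: 3909.3 - 1458.6 - 1168.4 = 1282.3
Services: -1539.3
Primary income: -752.9 + 583.5 + 346.2 = 176.8
Secondary income: 822.0 - 235.4 = 586.6
Current account = 1282.3 + (-1539.3) + 176.8 + 586.6 = 506.4
(Excluded from the current account — financial account: new loans extended by domestic banks to foreign borrowers 1571.5, sale of domestic government bonds to non-residents 1965.1, purchases of foreign government bonds by domestic residents 709.6; capital account: debt forgiveness received from foreign official creditors 225.6, acquisition of foreign patents and trademarks (non-produced assets) 154.2.)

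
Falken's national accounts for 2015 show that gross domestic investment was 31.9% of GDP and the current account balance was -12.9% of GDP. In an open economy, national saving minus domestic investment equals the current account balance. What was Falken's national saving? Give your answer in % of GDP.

S = I + CA = 31.9 + (-12.9) = 19.0

19.0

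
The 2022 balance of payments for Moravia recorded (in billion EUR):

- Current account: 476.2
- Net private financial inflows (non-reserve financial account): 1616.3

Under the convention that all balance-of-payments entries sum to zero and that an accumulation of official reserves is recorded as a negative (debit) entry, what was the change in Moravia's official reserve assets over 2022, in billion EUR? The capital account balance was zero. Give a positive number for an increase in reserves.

2092.5

Official reserve transactions balance = -(476.2 + 1616.3) = -2092.5
An accumulation of reserves is recorded as a debit (negative entry), so the change in the stock of reserves is the negative of that balance.
Change in official reserves = -(-2092.5) = 2092.5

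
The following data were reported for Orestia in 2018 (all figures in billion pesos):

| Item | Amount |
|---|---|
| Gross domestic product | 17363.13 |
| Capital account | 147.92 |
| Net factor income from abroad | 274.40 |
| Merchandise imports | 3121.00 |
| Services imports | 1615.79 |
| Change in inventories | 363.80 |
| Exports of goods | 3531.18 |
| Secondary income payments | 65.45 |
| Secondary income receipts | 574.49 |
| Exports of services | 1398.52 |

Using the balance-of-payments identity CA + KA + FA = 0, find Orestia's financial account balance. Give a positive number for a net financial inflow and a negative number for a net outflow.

Goods balance = 3531.18 - 3121.00 = 410.18
Services balance = 1398.52 - 1615.79 = -217.27
Trade balance (goods + services) = 410.18 + (-217.27) = 192.91
Net primary income = 274.40
Net secondary income = 574.49 - 65.45 = 509.04
Current account = 192.91 + 274.40 + 509.04 = 976.35
Financial account = -(976.35 + 147.92) = -1124.27

-1124.27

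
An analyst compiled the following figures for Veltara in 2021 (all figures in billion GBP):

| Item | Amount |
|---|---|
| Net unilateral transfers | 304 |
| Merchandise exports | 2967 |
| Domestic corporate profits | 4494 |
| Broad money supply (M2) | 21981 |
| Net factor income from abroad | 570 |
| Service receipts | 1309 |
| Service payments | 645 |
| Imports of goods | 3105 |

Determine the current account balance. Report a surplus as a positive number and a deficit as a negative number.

1400

Goods balance = 2967 - 3105 = -138
Services balance = 1309 - 645 = 664
Trade balance (goods + services) = -138 + 664 = 526
Net primary income = 570
Net secondary income = 304
Current account = 526 + 570 + 304 = 1400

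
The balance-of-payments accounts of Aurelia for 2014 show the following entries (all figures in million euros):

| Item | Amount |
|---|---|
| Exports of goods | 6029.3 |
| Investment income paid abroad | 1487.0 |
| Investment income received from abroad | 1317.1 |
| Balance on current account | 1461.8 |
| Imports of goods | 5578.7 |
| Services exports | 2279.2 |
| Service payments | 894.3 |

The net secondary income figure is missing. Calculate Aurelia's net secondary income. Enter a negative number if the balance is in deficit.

-203.8

Current account = goods balance + services balance + net primary income + net secondary income
Sum of the known components = 1665.6
Net secondary income = CA - (known components) = 1461.8 - 1665.6 = -203.8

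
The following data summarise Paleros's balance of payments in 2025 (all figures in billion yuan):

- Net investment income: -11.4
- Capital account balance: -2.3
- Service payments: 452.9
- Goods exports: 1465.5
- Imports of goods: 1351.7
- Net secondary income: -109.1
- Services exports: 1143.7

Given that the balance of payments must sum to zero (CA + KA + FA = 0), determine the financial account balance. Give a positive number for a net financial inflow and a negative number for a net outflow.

-681.8

Goods balance = 1465.5 - 1351.7 = 113.8
Services balance = 1143.7 - 452.9 = 690.8
Trade balance (goods + services) = 113.8 + 690.8 = 804.6
Net primary income = -11.4
Net secondary income = -109.1
Current account = 804.6 + (-11.4) + (-109.1) = 684.1
Financial account = -(684.1 + (-2.3)) = -681.8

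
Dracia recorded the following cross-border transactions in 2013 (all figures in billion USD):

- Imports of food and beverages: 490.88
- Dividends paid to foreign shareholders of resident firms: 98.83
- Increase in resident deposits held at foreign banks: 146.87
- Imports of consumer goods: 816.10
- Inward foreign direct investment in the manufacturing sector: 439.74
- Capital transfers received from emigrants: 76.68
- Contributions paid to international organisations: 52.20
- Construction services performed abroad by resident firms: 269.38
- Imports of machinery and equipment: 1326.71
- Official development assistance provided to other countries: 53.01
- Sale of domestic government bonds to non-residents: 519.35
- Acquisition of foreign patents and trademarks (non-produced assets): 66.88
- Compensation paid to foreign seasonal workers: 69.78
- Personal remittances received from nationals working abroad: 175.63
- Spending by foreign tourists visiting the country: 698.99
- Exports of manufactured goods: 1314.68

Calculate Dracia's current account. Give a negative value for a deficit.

-448.83

Goods: 1314.68 - 816.10 - 1326.71 - 490.88 = -1319.01
Services: 269.38 + 698.99 = 968.37
Primary income: -98.83 - 69.78 = -168.61
Secondary income: -53.01 + 175.63 - 52.20 = 70.42
Current account = (-1319.01) + 968.37 + (-168.61) + 70.42 = -448.83
(Excluded from the current account — financial account: increase in resident deposits held at foreign banks 146.87, inward foreign direct investment in the manufacturing sector 439.74, sale of domestic government bonds to non-residents 519.35; capital account: capital transfers received from emigrants 76.68, acquisition of foreign patents and trademarks (non-produced assets) 66.88.)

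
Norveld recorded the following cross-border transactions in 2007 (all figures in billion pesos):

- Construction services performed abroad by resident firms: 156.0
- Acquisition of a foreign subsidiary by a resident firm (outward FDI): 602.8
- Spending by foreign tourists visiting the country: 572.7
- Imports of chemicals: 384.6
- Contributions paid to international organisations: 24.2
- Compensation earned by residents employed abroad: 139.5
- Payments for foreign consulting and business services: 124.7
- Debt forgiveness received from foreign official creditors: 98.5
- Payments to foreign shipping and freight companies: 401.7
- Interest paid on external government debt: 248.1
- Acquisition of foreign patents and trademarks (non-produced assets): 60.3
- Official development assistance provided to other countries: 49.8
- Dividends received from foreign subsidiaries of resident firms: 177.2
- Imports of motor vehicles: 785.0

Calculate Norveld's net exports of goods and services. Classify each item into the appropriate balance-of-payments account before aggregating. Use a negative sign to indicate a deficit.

Goods: -785.0 - 384.6 = -1169.6
Services: -124.7 - 401.7 + 156.0 + 572.7 = 202.3
Trade balance = -1169.6 + 202.3 = -967.3
(Excluded from the trade balance — financial account: acquisition of a foreign subsidiary by a resident firm (outward FDI) 602.8; secondary income: contributions paid to international organisations 24.2, official development assistance provided to other countries 49.8; primary income: compensation earned by residents employed abroad 139.5, interest paid on external government debt 248.1, dividends received from foreign subsidiaries of resident firms 177.2; capital account: debt forgiveness received from foreign official creditors 98.5, acquisition of foreign patents and trademarks (non-produced assets) 60.3.)

-967.3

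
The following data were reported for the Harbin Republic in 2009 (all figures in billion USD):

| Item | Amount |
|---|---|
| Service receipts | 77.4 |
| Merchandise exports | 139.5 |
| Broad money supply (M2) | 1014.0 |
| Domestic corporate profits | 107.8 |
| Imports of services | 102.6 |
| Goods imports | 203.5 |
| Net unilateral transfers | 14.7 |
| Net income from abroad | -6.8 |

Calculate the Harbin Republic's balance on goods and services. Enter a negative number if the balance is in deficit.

-89.2

Goods balance = 139.5 - 203.5 = -64.0
Services balance = 77.4 - 102.6 = -25.2
Trade balance (goods + services) = -64.0 + (-25.2) = -89.2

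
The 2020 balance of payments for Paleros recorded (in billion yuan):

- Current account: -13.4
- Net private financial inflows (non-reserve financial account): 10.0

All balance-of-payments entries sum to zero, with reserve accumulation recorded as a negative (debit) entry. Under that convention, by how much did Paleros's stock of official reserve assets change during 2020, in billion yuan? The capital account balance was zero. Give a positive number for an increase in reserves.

Official reserve transactions balance = -((-13.4) + 10.0) = 3.4
An accumulation of reserves is recorded as a debit (negative entry), so the change in the stock of reserves is the negative of that balance.
Change in official reserves = -(3.4) = -3.4

-3.4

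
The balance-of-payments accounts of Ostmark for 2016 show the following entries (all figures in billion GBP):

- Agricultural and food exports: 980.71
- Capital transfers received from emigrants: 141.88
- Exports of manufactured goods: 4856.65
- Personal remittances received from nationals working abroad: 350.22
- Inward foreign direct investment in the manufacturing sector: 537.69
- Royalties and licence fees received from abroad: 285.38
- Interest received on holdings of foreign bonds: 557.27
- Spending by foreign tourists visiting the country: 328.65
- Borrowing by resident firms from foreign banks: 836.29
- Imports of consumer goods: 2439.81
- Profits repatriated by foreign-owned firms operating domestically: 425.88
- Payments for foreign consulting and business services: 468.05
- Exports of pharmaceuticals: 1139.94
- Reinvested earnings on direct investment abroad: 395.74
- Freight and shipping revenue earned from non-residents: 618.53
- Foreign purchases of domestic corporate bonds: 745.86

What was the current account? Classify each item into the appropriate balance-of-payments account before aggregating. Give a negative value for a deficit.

Goods: 4856.65 - 2439.81 + 1139.94 + 980.71 = 4537.49
Services: 328.65 + 285.38 + 618.53 - 468.05 = 764.51
Primary income: -425.88 + 557.27 + 395.74 = 527.13
Secondary income: 350.22
Current account = 4537.49 + 764.51 + 527.13 + 350.22 = 6179.35
(Excluded from the current account — capital account: capital transfers received from emigrants 141.88; financial account: inward foreign direct investment in the manufacturing sector 537.69, borrowing by resident firms from foreign banks 836.29, foreign purchases of domestic corporate bonds 745.86.)

6179.35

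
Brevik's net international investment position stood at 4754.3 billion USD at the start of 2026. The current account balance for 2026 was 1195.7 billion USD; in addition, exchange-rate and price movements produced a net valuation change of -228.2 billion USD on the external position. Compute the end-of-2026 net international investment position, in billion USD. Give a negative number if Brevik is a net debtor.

Change in NIIP = current account + net valuation change = 1195.7 + (-228.2) = 967.5
End-of-year NIIP = 4754.3 + 967.5 = 5721.8

5721.8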